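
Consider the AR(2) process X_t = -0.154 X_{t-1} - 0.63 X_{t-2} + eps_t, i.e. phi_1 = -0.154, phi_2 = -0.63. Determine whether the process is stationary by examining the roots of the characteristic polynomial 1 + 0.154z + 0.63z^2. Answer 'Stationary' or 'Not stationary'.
\text{Stationary}

The AR(p) characteristic polynomial is P(z) = 1 + 0.154z + 0.63z^2.
Stationarity requires all roots to lie outside the unit circle, i.e. |z| > 1 for every root.
Set 1 + (0.154) z + (0.63) z^2 = 0, i.e. a z^2 + b z + c = 0 with a = 0.63, b = 0.154, c = 1.
Discriminant D = b^2 - 4ac = (0.154)^2 - 4*(0.63)*1 = 0.023716 - (2.52) = -2.496284.
D < 0, so the roots are the complex-conjugate pair z = (-b +/- i sqrt(-D)) / (2a) = -0.1222 +/- 1.2539i.
For a conjugate pair |z|^2 = z * conj(z) = (product of roots) = c/a = 1/(0.63) = 1.587302, so |z| = sqrt(1.587302) = 1.2599 for both roots.
Moduli of all roots: 1.2599, 1.2599.
All moduli strictly greater than 1? Yes.
Verdict: Stationary.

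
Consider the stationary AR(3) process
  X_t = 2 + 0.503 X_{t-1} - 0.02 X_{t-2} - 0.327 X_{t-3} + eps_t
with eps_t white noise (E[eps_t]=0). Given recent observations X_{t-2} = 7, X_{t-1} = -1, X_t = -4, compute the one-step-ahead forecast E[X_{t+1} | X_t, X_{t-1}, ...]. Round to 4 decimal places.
E[X_{t+1} \mid \mathcal F_t] = -2.2810

For an AR(p) model X_t = c + sum_i phi_i X_{t-i} + eps_t, the
one-step-ahead conditional mean is
  E[X_{t+1} | X_t, ...] = c + sum_i phi_i X_{t+1-i}.
Substitute known values:
  E[X_{t+1} | ...] = 2 + (0.503) * (-4) + (-0.02) * (-1) + (-0.327) * (7)
                   = -2.2810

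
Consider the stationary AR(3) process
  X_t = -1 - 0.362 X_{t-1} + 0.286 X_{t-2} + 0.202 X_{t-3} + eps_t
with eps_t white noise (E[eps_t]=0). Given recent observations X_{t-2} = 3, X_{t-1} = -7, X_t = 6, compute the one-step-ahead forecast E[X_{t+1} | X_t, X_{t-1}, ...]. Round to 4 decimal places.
E[X_{t+1} \mid \mathcal F_t] = -4.5680

For an AR(p) model X_t = c + sum_i phi_i X_{t-i} + eps_t, the
one-step-ahead conditional mean is
  E[X_{t+1} | X_t, ...] = c + sum_i phi_i X_{t+1-i}.
Substitute known values:
  E[X_{t+1} | ...] = -1 + (-0.362) * (6) + (0.286) * (-7) + (0.202) * (3)
                   = -4.5680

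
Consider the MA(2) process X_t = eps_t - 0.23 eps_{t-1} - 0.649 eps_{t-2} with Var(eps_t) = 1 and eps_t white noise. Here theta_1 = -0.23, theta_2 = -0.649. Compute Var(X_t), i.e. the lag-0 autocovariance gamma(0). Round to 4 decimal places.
\gamma(0) = 1.4741

For an MA(q) process X_t = eps_t + sum_i theta_i eps_{t-i} with
Var(eps_t) = sigma^2, the variance is
  gamma(0) = sigma^2 * (1 + sum_i theta_i^2).
  sum_i theta_i^2 = (-0.23)^2 + (-0.649)^2 = 0.0529 + 0.421201 = 0.474101.
  gamma(0) = 1 * (1 + 0.474101) = 1 * 1.474101 = 1.474101, which rounds to 1.4741.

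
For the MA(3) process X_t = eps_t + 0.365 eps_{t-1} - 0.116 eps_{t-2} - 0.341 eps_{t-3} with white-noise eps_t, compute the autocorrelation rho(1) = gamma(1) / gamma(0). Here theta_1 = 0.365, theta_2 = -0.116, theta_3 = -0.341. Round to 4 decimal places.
\rho(1) = 0.2868

For an MA(q) process with theta_0 = 1, the autocovariance is
  gamma(k) = sigma^2 * sum_{i=0..q-k} theta_i * theta_{i+k},
and rho(k) = gamma(k) / gamma(0). Sigma^2 cancels.
  numerator   = (1)*(0.365) + (0.365)*(-0.116) + (-0.116)*(-0.341) = 0.362216.
  denominator = (1)^2 + (0.365)^2 + (-0.116)^2 + (-0.341)^2 = 1.262962.
  rho(1) = 0.362216 / 1.262962 = 0.2868.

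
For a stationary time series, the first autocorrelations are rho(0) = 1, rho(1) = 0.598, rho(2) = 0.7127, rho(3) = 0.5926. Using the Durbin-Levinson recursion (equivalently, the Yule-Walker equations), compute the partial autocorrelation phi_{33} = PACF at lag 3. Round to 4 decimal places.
\phi_{33} = 0.1601

The PACF at lag k is phi_{kk}, the last component of the solution
to the Yule-Walker system G_k phi = r_k where
  (G_k)_{ij} = rho(|i - j|), (r_k)_i = rho(i), i,j = 1..k.
Equivalently, Durbin-Levinson gives phi_{kk} iteratively:
  phi_{11} = rho(1)
  phi_{kk} = [rho(k) - sum_{j=1..k-1} phi_{k-1,j} rho(k-j)]
            / [1 - sum_{j=1..k-1} phi_{k-1,j} rho(j)],
  phi_{k,j} = phi_{k-1,j} - phi_{kk} phi_{k-1,k-j},  j = 1..k-1.
Step k = 1:
  phi_11 = rho(1) = 0.598.
Step k = 2:
  phi_22 = [rho(2) - phi_11 rho(1)] / [1 - phi_11 rho(1)] = [0.7127 - (0.598)(0.598)] / [1 - (0.598)(0.598)]
         = 0.355096 / 0.642396 = 0.552768.
  Update: phi_21 = phi_11 - phi_22 phi_11 = 0.598 - (0.552768)(0.598) = 0.267445.
Step k = 3:
  phi_33 = [rho(3) - phi_21 rho(2) - phi_22 rho(1)] / [1 - phi_21 rho(1) - phi_22 rho(2)]
    numerator   = 0.5926 - (0.267445)(0.7127) - (0.552768)(0.598) = 0.07143686
    denominator = 1 - (0.267445)(0.598) - (0.552768)(0.7127) = 0.44611027
  phi_33 = 0.07143686 / 0.44611027 = 0.1601.
Therefore phi_{33} = 0.1601.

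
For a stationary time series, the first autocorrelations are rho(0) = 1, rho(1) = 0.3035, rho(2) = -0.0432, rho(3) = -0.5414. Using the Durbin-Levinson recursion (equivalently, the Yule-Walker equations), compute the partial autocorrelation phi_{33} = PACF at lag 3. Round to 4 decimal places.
\phi_{33} = -0.5420

The PACF at lag k is phi_{kk}, the last component of the solution
to the Yule-Walker system G_k phi = r_k where
  (G_k)_{ij} = rho(|i - j|), (r_k)_i = rho(i), i,j = 1..k.
Equivalently, Durbin-Levinson gives phi_{kk} iteratively:
  phi_{11} = rho(1)
  phi_{kk} = [rho(k) - sum_{j=1..k-1} phi_{k-1,j} rho(k-j)]
            / [1 - sum_{j=1..k-1} phi_{k-1,j} rho(j)],
  phi_{k,j} = phi_{k-1,j} - phi_{kk} phi_{k-1,k-j},  j = 1..k-1.
Step k = 1:
  phi_11 = rho(1) = 0.3035.
Step k = 2:
  phi_22 = [rho(2) - phi_11 rho(1)] / [1 - phi_11 rho(1)] = [-0.0432 - (0.3035)(0.3035)] / [1 - (0.3035)(0.3035)]
         = -0.13531225 / 0.90788775 = -0.149041.
  Update: phi_21 = phi_11 - phi_22 phi_11 = 0.3035 - (-0.149041)(0.3035) = 0.348734.
Step k = 3:
  phi_33 = [rho(3) - phi_21 rho(2) - phi_22 rho(1)] / [1 - phi_21 rho(1) - phi_22 rho(2)]
    numerator   = -0.5414 - (0.348734)(-0.0432) - (-0.149041)(0.3035) = -0.48110084
    denominator = 1 - (0.348734)(0.3035) - (-0.149041)(-0.0432) = 0.88772071
  phi_33 = -0.48110084 / 0.88772071 = -0.542.
Therefore phi_{33} = -0.5420.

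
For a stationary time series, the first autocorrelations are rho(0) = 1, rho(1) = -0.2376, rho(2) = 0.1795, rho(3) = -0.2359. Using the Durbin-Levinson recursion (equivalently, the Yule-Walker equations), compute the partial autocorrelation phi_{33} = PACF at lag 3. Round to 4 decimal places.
\phi_{33} = -0.1809

The PACF at lag k is phi_{kk}, the last component of the solution
to the Yule-Walker system G_k phi = r_k where
  (G_k)_{ij} = rho(|i - j|), (r_k)_i = rho(i), i,j = 1..k.
Equivalently, Durbin-Levinson gives phi_{kk} iteratively:
  phi_{11} = rho(1)
  phi_{kk} = [rho(k) - sum_{j=1..k-1} phi_{k-1,j} rho(k-j)]
            / [1 - sum_{j=1..k-1} phi_{k-1,j} rho(j)],
  phi_{k,j} = phi_{k-1,j} - phi_{kk} phi_{k-1,k-j},  j = 1..k-1.
Step k = 1:
  phi_11 = rho(1) = -0.2376.
Step k = 2:
  phi_22 = [rho(2) - phi_11 rho(1)] / [1 - phi_11 rho(1)] = [0.1795 - (-0.2376)(-0.2376)] / [1 - (-0.2376)(-0.2376)]
         = 0.12304624 / 0.94354624 = 0.130408.
  Update: phi_21 = phi_11 - phi_22 phi_11 = -0.2376 - (0.130408)(-0.2376) = -0.206615.
Step k = 3:
  phi_33 = [rho(3) - phi_21 rho(2) - phi_22 rho(1)] / [1 - phi_21 rho(1) - phi_22 rho(2)]
    numerator   = -0.2359 - (-0.206615)(0.1795) - (0.130408)(-0.2376) = -0.1678276
    denominator = 1 - (-0.206615)(-0.2376) - (0.130408)(0.1795) = 0.92749999
  phi_33 = -0.1678276 / 0.92749999 = -0.1809.
Therefore phi_{33} = -0.1809.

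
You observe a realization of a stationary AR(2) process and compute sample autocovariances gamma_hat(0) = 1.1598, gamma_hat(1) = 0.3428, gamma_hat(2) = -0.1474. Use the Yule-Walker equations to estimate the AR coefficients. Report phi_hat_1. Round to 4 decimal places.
\hat\phi_{1} = 0.3650

The Yule-Walker equations for an AR(p) process read, in matrix form,
  Gamma_p phi = r_p,   with   (Gamma_p)_{ij} = gamma(|i - j|),
                       (r_p)_i = gamma(i),   i,j = 1..p.
Substitute the sample gammas (Toeplitz matrix and right-hand side of size 2):
  Gamma_p = [[1.1598, 0.3428], [0.3428, 1.1598]]
  r_p     = [0.3428, -0.1474]
Written out:
  1.1598 phi_1 + 0.3428 phi_2 = 0.3428
  0.3428 phi_1 + 1.1598 phi_2 = -0.1474
Solve by Cramer's rule:
  det = gamma(0)^2 - gamma(1)^2 = (1.1598)^2 - (0.3428)^2 = 1.34513604 - 0.11751184 = 1.2276242
  phi_hat_1 = [gamma(1) gamma(0) - gamma(1) gamma(2)] / det = [(0.3428)(1.1598) - (0.3428)(-0.1474)] / 1.2276242 = 0.44810816 / 1.2276242 = 0.365
  phi_hat_2 = [gamma(0) gamma(2) - gamma(1)^2] / det = [(1.1598)(-0.1474) - (0.3428)^2] / 1.2276242 = -0.28846636 / 1.2276242 = -0.235
So phi_hat = [0.3650, -0.2350].
Therefore phi_hat_1 = 0.3650.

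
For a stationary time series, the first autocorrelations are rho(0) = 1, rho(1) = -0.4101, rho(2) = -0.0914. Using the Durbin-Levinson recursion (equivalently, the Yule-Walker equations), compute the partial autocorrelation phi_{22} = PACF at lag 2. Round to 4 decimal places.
\phi_{22} = -0.3121

The PACF at lag k is phi_{kk}, the last component of the solution
to the Yule-Walker system G_k phi = r_k where
  (G_k)_{ij} = rho(|i - j|), (r_k)_i = rho(i), i,j = 1..k.
Equivalently, Durbin-Levinson gives phi_{kk} iteratively:
  phi_{11} = rho(1)
  phi_{kk} = [rho(k) - sum_{j=1..k-1} phi_{k-1,j} rho(k-j)]
            / [1 - sum_{j=1..k-1} phi_{k-1,j} rho(j)],
  phi_{k,j} = phi_{k-1,j} - phi_{kk} phi_{k-1,k-j},  j = 1..k-1.
Step k = 1:
  phi_11 = rho(1) = -0.4101.
Step k = 2:
  phi_22 = [rho(2) - phi_11 rho(1)] / [1 - phi_11 rho(1)] = [-0.0914 - (-0.4101)(-0.4101)] / [1 - (-0.4101)(-0.4101)]
         = -0.25958201 / 0.83181799 = -0.3121.
Therefore phi_{22} = -0.3121.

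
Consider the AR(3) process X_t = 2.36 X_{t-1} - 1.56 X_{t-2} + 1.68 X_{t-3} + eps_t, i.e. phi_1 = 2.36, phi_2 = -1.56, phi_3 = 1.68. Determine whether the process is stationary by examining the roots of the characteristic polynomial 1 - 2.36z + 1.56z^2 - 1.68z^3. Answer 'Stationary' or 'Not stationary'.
\text{Not stationary}

The AR(p) characteristic polynomial is P(z) = 1 - 2.36z + 1.56z^2 - 1.68z^3.
Stationarity requires all roots to lie outside the unit circle, i.e. |z| > 1 for every root.
Degree 3: look for a simple real root z0 first, then factor out (1 - z/z0) and solve the remaining quadratic.
Testing z0 = 0.5: P(0.5) = 1 + (-2.36)(0.5) + (1.56)(0.5)^2 + (-1.68)(0.5)^3
  = 1 + (-1.18) + (0.39) + (-0.21) = 0.  So z_0 = 0.5 is a root, |z_0| = 0.5.
Divide out the factor (1 - 2 z) = (1 - z/z0) (since 1/z0 = 2):
  P(z) = (1 - 2 z)(1 + (-0.36) z + (0.84) z^2)
  [check: z-coef -0.36 - (2) = -2.36; z^2-coef 0.84 - (2)(-0.36) = 1.56; z^3-coef -(2)(0.84) = -1.68.]
Remaining roots from the quadratic factor 1 + (-0.36) z + (0.84) z^2:
  Set 1 + (-0.36) z + (0.84) z^2 = 0, i.e. a z^2 + b z + c = 0 with a = 0.84, b = -0.36, c = 1.
  Discriminant D = b^2 - 4ac = (-0.36)^2 - 4*(0.84)*1 = 0.1296 - (3.36) = -3.2304.
  D < 0, so the roots are the complex-conjugate pair z = (-b +/- i sqrt(-D)) / (2a) = 0.2143 +/- 1.0698i.
  For a conjugate pair |z|^2 = z * conj(z) = (product of roots) = c/a = 1/(0.84) = 1.190476, so |z| = sqrt(1.190476) = 1.0911 for both roots.
Moduli of all roots: 0.5000, 1.0911, 1.0911.
All moduli strictly greater than 1? No.
Verdict: Not stationary.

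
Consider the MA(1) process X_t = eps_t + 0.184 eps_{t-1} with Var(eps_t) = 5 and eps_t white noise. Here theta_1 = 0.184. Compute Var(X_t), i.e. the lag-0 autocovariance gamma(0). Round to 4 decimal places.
\gamma(0) = 5.1693

For an MA(q) process X_t = eps_t + sum_i theta_i eps_{t-i} with
Var(eps_t) = sigma^2, the variance is
  gamma(0) = sigma^2 * (1 + sum_i theta_i^2).
  sum_i theta_i^2 = (0.184)^2 = 0.033856.
  gamma(0) = 5 * (1 + 0.033856) = 5 * 1.033856 = 5.16928, which rounds to 5.1693.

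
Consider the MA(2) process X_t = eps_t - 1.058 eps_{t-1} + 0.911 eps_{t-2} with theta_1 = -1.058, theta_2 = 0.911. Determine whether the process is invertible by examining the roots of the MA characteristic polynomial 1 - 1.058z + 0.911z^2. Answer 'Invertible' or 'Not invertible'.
\text{Invertible}

The MA(q) characteristic polynomial is P(z) = 1 - 1.058z + 0.911z^2.
Invertibility requires all roots to lie outside the unit circle, i.e. |z| > 1 for every root.
Set 1 + (-1.058) z + (0.911) z^2 = 0, i.e. a z^2 + b z + c = 0 with a = 0.911, b = -1.058, c = 1.
Discriminant D = b^2 - 4ac = (-1.058)^2 - 4*(0.911)*1 = 1.119364 - (3.644) = -2.524636.
D < 0, so the roots are the complex-conjugate pair z = (-b +/- i sqrt(-D)) / (2a) = 0.5807 +/- 0.8721i.
For a conjugate pair |z|^2 = z * conj(z) = (product of roots) = c/a = 1/(0.911) = 1.097695, so |z| = sqrt(1.097695) = 1.0477 for both roots.
Moduli of all roots: 1.0477, 1.0477.
All moduli strictly greater than 1? Yes.
Verdict: Invertible.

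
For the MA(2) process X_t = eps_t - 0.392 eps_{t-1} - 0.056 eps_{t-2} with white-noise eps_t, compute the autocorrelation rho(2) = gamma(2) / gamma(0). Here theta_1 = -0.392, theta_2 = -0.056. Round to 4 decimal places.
\rho(2) = -0.0484

For an MA(q) process with theta_0 = 1, the autocovariance is
  gamma(k) = sigma^2 * sum_{i=0..q-k} theta_i * theta_{i+k},
and rho(k) = gamma(k) / gamma(0). Sigma^2 cancels.
  numerator   = (1)*(-0.056) = -0.056.
  denominator = (1)^2 + (-0.392)^2 + (-0.056)^2 = 1.1568.
  rho(2) = -0.056 / 1.1568 = -0.0484.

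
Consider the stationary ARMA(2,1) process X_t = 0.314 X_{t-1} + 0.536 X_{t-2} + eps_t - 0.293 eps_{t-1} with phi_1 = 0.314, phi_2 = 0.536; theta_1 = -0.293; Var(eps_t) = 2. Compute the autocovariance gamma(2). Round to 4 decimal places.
\gamma(2) = 2.2744

Multiply the model equation by X_{t-k} and take expectations. With theta_0 = psi_0 = 1 and psi_j the MA(infinity) weights, this gives
  gamma(k) - sum_i phi_i gamma(k-i) = c_k,
  c_k = sigma^2 * sum_{j=k..q} theta_j psi_{j-k}   (c_k = 0 for k > q),
using gamma(-m) = gamma(m).
psi-weights needed (psi_j = theta_j + sum_i phi_i psi_{j-i}):
  psi_1 = theta_1 + phi_1 = -0.293 + (0.314) = 0.021
Right-hand sides:
  c_0 = sigma^2 (1 + theta_1 psi_1) = 2 * (1 + (-0.293)(0.021)) = 2 * 0.993847 = 1.987694
  c_1 = sigma^2 theta_1 = 2 * (-0.293) = -0.586
  c_2 = 0
Equations for k = 0, 1, 2 (AR order 2, c_2 = 0):
  (E0) gamma(0) = phi_1 gamma(1) + phi_2 gamma(2) + c_0
  (E1) gamma(1) = phi_1 gamma(0) + phi_2 gamma(1) + c_1
  (E2) gamma(2) = phi_1 gamma(1) + phi_2 gamma(0)
From (E1): gamma(1) = A gamma(0) + B with
  A = phi_1 / (1 - phi_2) = 0.314 / 0.464 = 0.676724,   B = c_1 / (1 - phi_2) = -0.586 / 0.464 = -1.262931.
Insert (E2) into (E0): gamma(0) (1 - phi_2^2) = phi_1 (1 + phi_2) gamma(1) + c_0.
  phi_1 (1 + phi_2) = (0.314)(1.536) = 0.482304,   1 - phi_2^2 = 0.712704.
Replace gamma(1) by A gamma(0) + B and collect gamma(0):
  gamma(0) [0.712704 - (0.482304)(0.676724)] = (0.482304)(-1.262931) + 1.987694
  gamma(0) * 0.386317 = 1.378577
  gamma(0) = 1.378577 / 0.386317 = 3.568511.
  gamma(1) = A gamma(0) + B = (0.676724)(3.568511) + (-1.262931) = 1.151966.
  gamma(2) = phi_1 gamma(1) + phi_2 gamma(0) = (0.314)(1.151966) + (0.536)(3.568511) = 2.274439.
Therefore gamma(2) = 2.2744 (to 4 decimal places).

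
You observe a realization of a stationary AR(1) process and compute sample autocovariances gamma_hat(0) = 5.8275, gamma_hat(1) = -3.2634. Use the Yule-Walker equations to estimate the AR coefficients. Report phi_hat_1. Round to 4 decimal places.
\hat\phi_{1} = -0.5600

The Yule-Walker equations for an AR(p) process read, in matrix form,
  Gamma_p phi = r_p,   with   (Gamma_p)_{ij} = gamma(|i - j|),
                       (r_p)_i = gamma(i),   i,j = 1..p.
Substitute the sample gammas (Toeplitz matrix and right-hand side of size 1):
  Gamma_p = [[5.8275]]
  r_p     = [-3.2634]
With p = 1 this is the single equation gamma(0) phi_1 = gamma(1):
  phi_hat_1 = gamma(1) / gamma(0) = -3.2634 / 5.8275 = -0.5600.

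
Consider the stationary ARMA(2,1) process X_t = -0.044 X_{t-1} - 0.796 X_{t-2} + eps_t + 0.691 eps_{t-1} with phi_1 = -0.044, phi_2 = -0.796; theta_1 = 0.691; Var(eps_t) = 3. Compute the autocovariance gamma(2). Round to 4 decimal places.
\gamma(2) = -9.4529

Multiply the model equation by X_{t-k} and take expectations. With theta_0 = psi_0 = 1 and psi_j the MA(infinity) weights, this gives
  gamma(k) - sum_i phi_i gamma(k-i) = c_k,
  c_k = sigma^2 * sum_{j=k..q} theta_j psi_{j-k}   (c_k = 0 for k > q),
using gamma(-m) = gamma(m).
psi-weights needed (psi_j = theta_j + sum_i phi_i psi_{j-i}):
  psi_1 = theta_1 + phi_1 = 0.691 + (-0.044) = 0.647
Right-hand sides:
  c_0 = sigma^2 (1 + theta_1 psi_1) = 3 * (1 + (0.691)(0.647)) = 3 * 1.447077 = 4.341231
  c_1 = sigma^2 theta_1 = 3 * (0.691) = 2.073
  c_2 = 0
Equations for k = 0, 1, 2 (AR order 2, c_2 = 0):
  (E0) gamma(0) = phi_1 gamma(1) + phi_2 gamma(2) + c_0
  (E1) gamma(1) = phi_1 gamma(0) + phi_2 gamma(1) + c_1
  (E2) gamma(2) = phi_1 gamma(1) + phi_2 gamma(0)
From (E1): gamma(1) = A gamma(0) + B with
  A = phi_1 / (1 - phi_2) = -0.044 / 1.796 = -0.024499,   B = c_1 / (1 - phi_2) = 2.073 / 1.796 = 1.154232.
Insert (E2) into (E0): gamma(0) (1 - phi_2^2) = phi_1 (1 + phi_2) gamma(1) + c_0.
  phi_1 (1 + phi_2) = (-0.044)(0.204) = -0.008976,   1 - phi_2^2 = 0.366384.
Replace gamma(1) by A gamma(0) + B and collect gamma(0):
  gamma(0) [0.366384 - (-0.008976)(-0.024499)] = (-0.008976)(1.154232) + 4.341231
  gamma(0) * 0.366164 = 4.330871
  gamma(0) = 4.330871 / 0.366164 = 11.827677.
  gamma(1) = A gamma(0) + B = (-0.024499)(11.827677) + (1.154232) = 0.864467.
  gamma(2) = phi_1 gamma(1) + phi_2 gamma(0) = (-0.044)(0.864467) + (-0.796)(11.827677) = -9.452867.
Therefore gamma(2) = -9.4529 (to 4 decimal places).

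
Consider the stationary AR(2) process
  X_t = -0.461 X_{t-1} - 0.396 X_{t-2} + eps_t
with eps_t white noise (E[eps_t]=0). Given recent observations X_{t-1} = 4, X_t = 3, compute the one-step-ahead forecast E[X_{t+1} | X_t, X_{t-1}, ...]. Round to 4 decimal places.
E[X_{t+1} \mid \mathcal F_t] = -2.9670

For an AR(p) model X_t = c + sum_i phi_i X_{t-i} + eps_t, the
one-step-ahead conditional mean is
  E[X_{t+1} | X_t, ...] = c + sum_i phi_i X_{t+1-i}.
Substitute known values:
  E[X_{t+1} | ...] = (-0.461) * (3) + (-0.396) * (4)
                   = -2.9670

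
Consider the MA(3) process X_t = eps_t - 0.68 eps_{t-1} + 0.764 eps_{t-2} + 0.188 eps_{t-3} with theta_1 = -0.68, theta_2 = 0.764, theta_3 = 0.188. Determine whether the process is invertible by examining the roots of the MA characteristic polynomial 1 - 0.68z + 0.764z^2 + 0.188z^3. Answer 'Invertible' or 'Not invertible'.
\text{Invertible}

The MA(q) characteristic polynomial is P(z) = 1 - 0.68z + 0.764z^2 + 0.188z^3.
Invertibility requires all roots to lie outside the unit circle, i.e. |z| > 1 for every root.
Degree 3: look for a simple real root z0 first, then factor out (1 - z/z0) and solve the remaining quadratic.
Testing z0 = -5: P(-5) = 1 + (-0.68)(-5) + (0.764)(-5)^2 + (0.188)(-5)^3
  = 1 + (3.4) + (19.1) + (-23.5) = 0.  So z_0 = -5 is a root, |z_0| = 5.
Divide out the factor (1 + 0.2 z) = (1 - z/z0) (since 1/z0 = -0.2):
  P(z) = (1 + 0.2 z)(1 + (-0.88) z + (0.94) z^2)
  [check: z-coef -0.88 - (-0.2) = -0.68; z^2-coef 0.94 - (-0.2)(-0.88) = 0.764; z^3-coef -(-0.2)(0.94) = 0.188.]
Remaining roots from the quadratic factor 1 + (-0.88) z + (0.94) z^2:
  Set 1 + (-0.88) z + (0.94) z^2 = 0, i.e. a z^2 + b z + c = 0 with a = 0.94, b = -0.88, c = 1.
  Discriminant D = b^2 - 4ac = (-0.88)^2 - 4*(0.94)*1 = 0.7744 - (3.76) = -2.9856.
  D < 0, so the roots are the complex-conjugate pair z = (-b +/- i sqrt(-D)) / (2a) = 0.4681 +/- 0.9191i.
  For a conjugate pair |z|^2 = z * conj(z) = (product of roots) = c/a = 1/(0.94) = 1.06383, so |z| = sqrt(1.06383) = 1.0314 for both roots.
Moduli of all roots: 5.0000, 1.0314, 1.0314.
All moduli strictly greater than 1? Yes.
Verdict: Invertible.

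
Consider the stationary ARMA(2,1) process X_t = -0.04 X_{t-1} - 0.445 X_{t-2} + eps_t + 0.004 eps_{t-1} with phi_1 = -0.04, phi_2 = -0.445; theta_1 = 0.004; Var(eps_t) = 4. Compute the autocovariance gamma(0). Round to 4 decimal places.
\gamma(0) = 4.9905

Multiply the model equation by X_{t-k} and take expectations. With theta_0 = psi_0 = 1 and psi_j the MA(infinity) weights, this gives
  gamma(k) - sum_i phi_i gamma(k-i) = c_k,
  c_k = sigma^2 * sum_{j=k..q} theta_j psi_{j-k}   (c_k = 0 for k > q),
using gamma(-m) = gamma(m).
psi-weights needed (psi_j = theta_j + sum_i phi_i psi_{j-i}):
  psi_1 = theta_1 + phi_1 = 0.004 + (-0.04) = -0.036
Right-hand sides:
  c_0 = sigma^2 (1 + theta_1 psi_1) = 4 * (1 + (0.004)(-0.036)) = 4 * 0.999856 = 3.999424
  c_1 = sigma^2 theta_1 = 4 * (0.004) = 0.016
  c_2 = 0
Equations for k = 0, 1, 2 (AR order 2, c_2 = 0):
  (E0) gamma(0) = phi_1 gamma(1) + phi_2 gamma(2) + c_0
  (E1) gamma(1) = phi_1 gamma(0) + phi_2 gamma(1) + c_1
  (E2) gamma(2) = phi_1 gamma(1) + phi_2 gamma(0)
From (E1): gamma(1) = A gamma(0) + B with
  A = phi_1 / (1 - phi_2) = -0.04 / 1.445 = -0.027682,   B = c_1 / (1 - phi_2) = 0.016 / 1.445 = 0.011073.
Insert (E2) into (E0): gamma(0) (1 - phi_2^2) = phi_1 (1 + phi_2) gamma(1) + c_0.
  phi_1 (1 + phi_2) = (-0.04)(0.555) = -0.0222,   1 - phi_2^2 = 0.801975.
Replace gamma(1) by A gamma(0) + B and collect gamma(0):
  gamma(0) [0.801975 - (-0.0222)(-0.027682)] = (-0.0222)(0.011073) + 3.999424
  gamma(0) * 0.80136 = 3.999178
  gamma(0) = 3.999178 / 0.80136 = 4.990486.
Therefore gamma(0) = 4.9905 (to 4 decimal places).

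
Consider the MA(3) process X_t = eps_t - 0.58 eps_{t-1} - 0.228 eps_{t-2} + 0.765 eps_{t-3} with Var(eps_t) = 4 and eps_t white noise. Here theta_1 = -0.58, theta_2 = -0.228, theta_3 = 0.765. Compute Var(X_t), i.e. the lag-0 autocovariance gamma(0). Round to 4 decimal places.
\gamma(0) = 7.8944

For an MA(q) process X_t = eps_t + sum_i theta_i eps_{t-i} with
Var(eps_t) = sigma^2, the variance is
  gamma(0) = sigma^2 * (1 + sum_i theta_i^2).
  sum_i theta_i^2 = (-0.58)^2 + (-0.228)^2 + (0.765)^2 = 0.3364 + 0.051984 + 0.585225 = 0.973609.
  gamma(0) = 4 * (1 + 0.973609) = 4 * 1.973609 = 7.894436, which rounds to 7.8944.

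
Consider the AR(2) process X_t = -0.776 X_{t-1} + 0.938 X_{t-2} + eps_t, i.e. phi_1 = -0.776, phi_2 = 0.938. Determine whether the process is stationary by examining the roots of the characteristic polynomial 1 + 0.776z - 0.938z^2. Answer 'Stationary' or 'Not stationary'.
\text{Not stationary}

The AR(p) characteristic polynomial is P(z) = 1 + 0.776z - 0.938z^2.
Stationarity requires all roots to lie outside the unit circle, i.e. |z| > 1 for every root.
Set 1 + (0.776) z + (-0.938) z^2 = 0, i.e. a z^2 + b z + c = 0 with a = -0.938, b = 0.776, c = 1.
Discriminant D = b^2 - 4ac = (0.776)^2 - 4*(-0.938)*1 = 0.602176 - (-3.752) = 4.354176.
D >= 0, so the roots are real: z = (-b +/- sqrt(D)) / (2a) = (-0.776 +/- 2.086666) / (-1.876).
  z_1 = (-0.776 + 2.086666) / (-1.876) = -0.6986,   |z_1| = 0.6986.
  z_2 = (-0.776 - 2.086666) / (-1.876) = 1.5259,   |z_2| = 1.5259.
Moduli of all roots: 0.6986, 1.5259.
All moduli strictly greater than 1? No.
Verdict: Not stationary.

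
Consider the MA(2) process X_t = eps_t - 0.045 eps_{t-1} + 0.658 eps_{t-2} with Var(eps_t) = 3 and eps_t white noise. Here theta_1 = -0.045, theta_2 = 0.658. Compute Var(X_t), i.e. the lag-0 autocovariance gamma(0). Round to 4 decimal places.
\gamma(0) = 4.3050

For an MA(q) process X_t = eps_t + sum_i theta_i eps_{t-i} with
Var(eps_t) = sigma^2, the variance is
  gamma(0) = sigma^2 * (1 + sum_i theta_i^2).
  sum_i theta_i^2 = (-0.045)^2 + (0.658)^2 = 0.002025 + 0.432964 = 0.434989.
  gamma(0) = 3 * (1 + 0.434989) = 3 * 1.434989 = 4.304967, which rounds to 4.3050.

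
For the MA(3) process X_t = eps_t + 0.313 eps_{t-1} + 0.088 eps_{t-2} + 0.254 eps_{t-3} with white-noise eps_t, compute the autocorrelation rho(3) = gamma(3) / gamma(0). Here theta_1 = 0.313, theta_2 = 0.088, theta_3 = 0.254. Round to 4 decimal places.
\rho(3) = 0.2171

For an MA(q) process with theta_0 = 1, the autocovariance is
  gamma(k) = sigma^2 * sum_{i=0..q-k} theta_i * theta_{i+k},
and rho(k) = gamma(k) / gamma(0). Sigma^2 cancels.
  numerator   = (1)*(0.254) = 0.254.
  denominator = (1)^2 + (0.313)^2 + (0.088)^2 + (0.254)^2 = 1.170229.
  rho(3) = 0.254 / 1.170229 = 0.2171.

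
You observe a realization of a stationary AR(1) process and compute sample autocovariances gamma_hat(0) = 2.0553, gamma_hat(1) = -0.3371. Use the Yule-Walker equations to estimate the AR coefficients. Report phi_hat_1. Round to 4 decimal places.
\hat\phi_{1} = -0.1640

The Yule-Walker equations for an AR(p) process read, in matrix form,
  Gamma_p phi = r_p,   with   (Gamma_p)_{ij} = gamma(|i - j|),
                       (r_p)_i = gamma(i),   i,j = 1..p.
Substitute the sample gammas (Toeplitz matrix and right-hand side of size 1):
  Gamma_p = [[2.0553]]
  r_p     = [-0.3371]
With p = 1 this is the single equation gamma(0) phi_1 = gamma(1):
  phi_hat_1 = gamma(1) / gamma(0) = -0.3371 / 2.0553 = -0.1640.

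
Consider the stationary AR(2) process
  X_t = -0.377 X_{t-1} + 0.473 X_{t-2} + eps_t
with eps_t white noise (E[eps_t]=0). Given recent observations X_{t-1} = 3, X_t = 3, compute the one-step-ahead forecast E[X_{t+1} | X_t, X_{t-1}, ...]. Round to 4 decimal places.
E[X_{t+1} \mid \mathcal F_t] = 0.2880

For an AR(p) model X_t = c + sum_i phi_i X_{t-i} + eps_t, the
one-step-ahead conditional mean is
  E[X_{t+1} | X_t, ...] = c + sum_i phi_i X_{t+1-i}.
Substitute known values:
  E[X_{t+1} | ...] = (-0.377) * (3) + (0.473) * (3)
                   = 0.2880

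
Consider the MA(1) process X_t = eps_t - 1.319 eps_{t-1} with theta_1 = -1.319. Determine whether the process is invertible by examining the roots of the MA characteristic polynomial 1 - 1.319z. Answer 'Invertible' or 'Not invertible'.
\text{Not invertible}

The MA(q) characteristic polynomial is P(z) = 1 - 1.319z.
Invertibility requires all roots to lie outside the unit circle, i.e. |z| > 1 for every root.
This is linear in z: 1 + (-1.319) z = 0  =>  z = -1/(-1.319) = 0.75815,  |z| = 0.75815.
Moduli of all roots: 0.7582.
All moduli strictly greater than 1? No.
Verdict: Not invertible.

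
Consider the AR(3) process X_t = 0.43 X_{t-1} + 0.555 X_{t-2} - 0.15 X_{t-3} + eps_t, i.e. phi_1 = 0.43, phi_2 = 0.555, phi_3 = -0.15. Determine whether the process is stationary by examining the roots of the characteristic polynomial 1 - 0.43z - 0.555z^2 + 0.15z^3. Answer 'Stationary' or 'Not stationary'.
\text{Stationary}

The AR(p) characteristic polynomial is P(z) = 1 - 0.43z - 0.555z^2 + 0.15z^3.
Stationarity requires all roots to lie outside the unit circle, i.e. |z| > 1 for every root.
Degree 3: look for a simple real root z0 first, then factor out (1 - z/z0) and solve the remaining quadratic.
Testing z0 = 4: P(4) = 1 + (-0.43)(4) + (-0.555)(4)^2 + (0.15)(4)^3
  = 1 + (-1.72) + (-8.88) + (9.6) = 0.  So z_0 = 4 is a root, |z_0| = 4.
Divide out the factor (1 - 0.25 z) = (1 - z/z0) (since 1/z0 = 0.25):
  P(z) = (1 - 0.25 z)(1 + (-0.18) z + (-0.6) z^2)
  [check: z-coef -0.18 - (0.25) = -0.43; z^2-coef -0.6 - (0.25)(-0.18) = -0.555; z^3-coef -(0.25)(-0.6) = 0.15.]
Remaining roots from the quadratic factor 1 + (-0.18) z + (-0.6) z^2:
  Set 1 + (-0.18) z + (-0.6) z^2 = 0, i.e. a z^2 + b z + c = 0 with a = -0.6, b = -0.18, c = 1.
  Discriminant D = b^2 - 4ac = (-0.18)^2 - 4*(-0.6)*1 = 0.0324 - (-2.4) = 2.4324.
  D >= 0, so the roots are real: z = (-b +/- sqrt(D)) / (2a) = (0.18 +/- 1.559615) / (-1.2).
    z_1 = (0.18 + 1.559615) / (-1.2) = -1.4497,   |z_1| = 1.4497.
    z_2 = (0.18 - 1.559615) / (-1.2) = 1.1497,   |z_2| = 1.1497.
Moduli of all roots: 4.0000, 1.4497, 1.1497.
All moduli strictly greater than 1? Yes.
Verdict: Stationary.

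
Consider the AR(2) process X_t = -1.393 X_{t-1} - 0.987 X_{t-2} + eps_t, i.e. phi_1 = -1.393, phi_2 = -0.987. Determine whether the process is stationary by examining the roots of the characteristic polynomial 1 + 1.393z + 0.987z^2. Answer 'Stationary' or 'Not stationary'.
\text{Stationary}

The AR(p) characteristic polynomial is P(z) = 1 + 1.393z + 0.987z^2.
Stationarity requires all roots to lie outside the unit circle, i.e. |z| > 1 for every root.
Set 1 + (1.393) z + (0.987) z^2 = 0, i.e. a z^2 + b z + c = 0 with a = 0.987, b = 1.393, c = 1.
Discriminant D = b^2 - 4ac = (1.393)^2 - 4*(0.987)*1 = 1.940449 - (3.948) = -2.007551.
D < 0, so the roots are the complex-conjugate pair z = (-b +/- i sqrt(-D)) / (2a) = -0.7057 +/- 0.7178i.
For a conjugate pair |z|^2 = z * conj(z) = (product of roots) = c/a = 1/(0.987) = 1.013171, so |z| = sqrt(1.013171) = 1.0066 for both roots.
Moduli of all roots: 1.0066, 1.0066.
All moduli strictly greater than 1? Yes.
Verdict: Stationary.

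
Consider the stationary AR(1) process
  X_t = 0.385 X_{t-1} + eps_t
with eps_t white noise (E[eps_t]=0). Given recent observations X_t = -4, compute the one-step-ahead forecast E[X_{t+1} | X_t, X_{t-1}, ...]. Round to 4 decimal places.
E[X_{t+1} \mid \mathcal F_t] = -1.5400

For an AR(p) model X_t = c + sum_i phi_i X_{t-i} + eps_t, the
one-step-ahead conditional mean is
  E[X_{t+1} | X_t, ...] = c + sum_i phi_i X_{t+1-i}.
Substitute known values:
  E[X_{t+1} | ...] = (0.385) * (-4)
                   = -1.5400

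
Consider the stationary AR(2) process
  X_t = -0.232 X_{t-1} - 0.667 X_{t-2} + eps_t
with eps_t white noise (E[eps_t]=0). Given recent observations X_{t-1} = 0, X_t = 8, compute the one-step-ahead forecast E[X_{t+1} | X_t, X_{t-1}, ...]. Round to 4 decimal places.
E[X_{t+1} \mid \mathcal F_t] = -1.8560

For an AR(p) model X_t = c + sum_i phi_i X_{t-i} + eps_t, the
one-step-ahead conditional mean is
  E[X_{t+1} | X_t, ...] = c + sum_i phi_i X_{t+1-i}.
Substitute known values:
  E[X_{t+1} | ...] = (-0.232) * (8) + (-0.667) * (0)
                   = -1.8560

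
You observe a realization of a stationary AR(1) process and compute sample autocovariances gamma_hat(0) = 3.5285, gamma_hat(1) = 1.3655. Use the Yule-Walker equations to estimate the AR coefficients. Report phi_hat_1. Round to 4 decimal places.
\hat\phi_{1} = 0.3870

The Yule-Walker equations for an AR(p) process read, in matrix form,
  Gamma_p phi = r_p,   with   (Gamma_p)_{ij} = gamma(|i - j|),
                       (r_p)_i = gamma(i),   i,j = 1..p.
Substitute the sample gammas (Toeplitz matrix and right-hand side of size 1):
  Gamma_p = [[3.5285]]
  r_p     = [1.3655]
With p = 1 this is the single equation gamma(0) phi_1 = gamma(1):
  phi_hat_1 = gamma(1) / gamma(0) = 1.3655 / 3.5285 = 0.3870.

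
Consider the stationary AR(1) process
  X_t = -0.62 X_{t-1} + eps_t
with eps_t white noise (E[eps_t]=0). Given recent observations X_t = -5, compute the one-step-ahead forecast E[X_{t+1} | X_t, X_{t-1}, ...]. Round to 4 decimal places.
E[X_{t+1} \mid \mathcal F_t] = 3.1000

For an AR(p) model X_t = c + sum_i phi_i X_{t-i} + eps_t, the
one-step-ahead conditional mean is
  E[X_{t+1} | X_t, ...] = c + sum_i phi_i X_{t+1-i}.
Substitute known values:
  E[X_{t+1} | ...] = (-0.62) * (-5)
                   = 3.1000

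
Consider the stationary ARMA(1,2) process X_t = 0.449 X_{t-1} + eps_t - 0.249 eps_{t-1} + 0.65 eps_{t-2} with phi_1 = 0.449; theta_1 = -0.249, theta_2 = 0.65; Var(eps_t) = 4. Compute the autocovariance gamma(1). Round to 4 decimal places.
\gamma(1) = 2.6230

Multiply the model equation by X_{t-k} and take expectations. With theta_0 = psi_0 = 1 and psi_j the MA(infinity) weights, this gives
  gamma(k) - sum_i phi_i gamma(k-i) = c_k,
  c_k = sigma^2 * sum_{j=k..q} theta_j psi_{j-k}   (c_k = 0 for k > q),
using gamma(-m) = gamma(m).
psi-weights needed (psi_j = theta_j + sum_i phi_i psi_{j-i}):
  psi_1 = theta_1 + phi_1 = -0.249 + (0.449) = 0.2
  psi_2 = theta_2 + phi_1 psi_1 = 0.65 + (0.449)(0.2) = 0.7398
Right-hand sides:
  c_0 = sigma^2 (1 + theta_1 psi_1 + theta_2 psi_2) = 4 * (1 + (-0.249)(0.2) + (0.65)(0.7398)) = 4 * 1.43107 = 5.72428
  c_1 = sigma^2 (theta_1 + theta_2 psi_1) = 4 * (-0.249 + (0.65)(0.2)) = -0.476
  c_2 = sigma^2 theta_2 = 4 * (0.65) = 2.6
Equations for k = 0 and k = 1 (AR order 1):
  gamma(0) = phi_1 gamma(1) + c_0
  gamma(1) = phi_1 gamma(0) + c_1
Substituting the second into the first: gamma(0) (1 - phi_1^2) = c_0 + phi_1 c_1, so
  gamma(0) = (c_0 + phi_1 c_1) / (1 - phi_1^2) = (5.72428 + (0.449)(-0.476)) / (1 - (0.449)^2) = 5.510556 / 0.798399 = 6.902008.
  gamma(1) = phi_1 gamma(0) + c_1 = (0.449)(6.902008) + (-0.476) = 2.623001.
Therefore gamma(1) = 2.6230 (to 4 decimal places).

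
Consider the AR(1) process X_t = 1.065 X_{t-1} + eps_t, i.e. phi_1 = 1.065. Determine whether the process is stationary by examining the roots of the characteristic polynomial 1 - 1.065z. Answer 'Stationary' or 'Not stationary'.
\text{Not stationary}

The AR(p) characteristic polynomial is P(z) = 1 - 1.065z.
Stationarity requires all roots to lie outside the unit circle, i.e. |z| > 1 for every root.
This is linear in z: 1 + (-1.065) z = 0  =>  z = -1/(-1.065) = 0.938967,  |z| = 0.938967.
Moduli of all roots: 0.9390.
All moduli strictly greater than 1? No.
Verdict: Not stationary.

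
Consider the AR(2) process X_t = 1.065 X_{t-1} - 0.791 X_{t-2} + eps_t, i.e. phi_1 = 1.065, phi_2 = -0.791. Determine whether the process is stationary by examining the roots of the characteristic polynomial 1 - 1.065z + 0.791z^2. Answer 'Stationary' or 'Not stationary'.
\text{Stationary}

The AR(p) characteristic polynomial is P(z) = 1 - 1.065z + 0.791z^2.
Stationarity requires all roots to lie outside the unit circle, i.e. |z| > 1 for every root.
Set 1 + (-1.065) z + (0.791) z^2 = 0, i.e. a z^2 + b z + c = 0 with a = 0.791, b = -1.065, c = 1.
Discriminant D = b^2 - 4ac = (-1.065)^2 - 4*(0.791)*1 = 1.134225 - (3.164) = -2.029775.
D < 0, so the roots are the complex-conjugate pair z = (-b +/- i sqrt(-D)) / (2a) = 0.6732 +/- 0.9006i.
For a conjugate pair |z|^2 = z * conj(z) = (product of roots) = c/a = 1/(0.791) = 1.264223, so |z| = sqrt(1.264223) = 1.1244 for both roots.
Moduli of all roots: 1.1244, 1.1244.
All moduli strictly greater than 1? Yes.
Verdict: Stationary.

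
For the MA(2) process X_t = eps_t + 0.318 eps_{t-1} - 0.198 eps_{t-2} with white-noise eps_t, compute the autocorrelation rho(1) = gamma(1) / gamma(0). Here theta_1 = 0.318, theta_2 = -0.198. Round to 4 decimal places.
\rho(1) = 0.2237

For an MA(q) process with theta_0 = 1, the autocovariance is
  gamma(k) = sigma^2 * sum_{i=0..q-k} theta_i * theta_{i+k},
and rho(k) = gamma(k) / gamma(0). Sigma^2 cancels.
  numerator   = (1)*(0.318) + (0.318)*(-0.198) = 0.255036.
  denominator = (1)^2 + (0.318)^2 + (-0.198)^2 = 1.140328.
  rho(1) = 0.255036 / 1.140328 = 0.2237.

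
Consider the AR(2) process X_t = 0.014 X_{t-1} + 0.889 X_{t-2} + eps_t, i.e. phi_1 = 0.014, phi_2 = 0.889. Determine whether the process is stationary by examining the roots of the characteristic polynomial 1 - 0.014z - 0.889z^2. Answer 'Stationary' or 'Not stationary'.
\text{Stationary}

The AR(p) characteristic polynomial is P(z) = 1 - 0.014z - 0.889z^2.
Stationarity requires all roots to lie outside the unit circle, i.e. |z| > 1 for every root.
Set 1 + (-0.014) z + (-0.889) z^2 = 0, i.e. a z^2 + b z + c = 0 with a = -0.889, b = -0.014, c = 1.
Discriminant D = b^2 - 4ac = (-0.014)^2 - 4*(-0.889)*1 = 0.000196 - (-3.556) = 3.556196.
D >= 0, so the roots are real: z = (-b +/- sqrt(D)) / (2a) = (0.014 +/- 1.885788) / (-1.778).
  z_1 = (0.014 + 1.885788) / (-1.778) = -1.0685,   |z_1| = 1.0685.
  z_2 = (0.014 - 1.885788) / (-1.778) = 1.0527,   |z_2| = 1.0527.
Moduli of all roots: 1.0685, 1.0527.
All moduli strictly greater than 1? Yes.
Verdict: Stationary.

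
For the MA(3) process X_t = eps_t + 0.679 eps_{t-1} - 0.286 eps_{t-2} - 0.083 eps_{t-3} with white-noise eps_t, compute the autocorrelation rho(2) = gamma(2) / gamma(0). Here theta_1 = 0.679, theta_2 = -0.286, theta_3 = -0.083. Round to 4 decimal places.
\rho(2) = -0.2209

For an MA(q) process with theta_0 = 1, the autocovariance is
  gamma(k) = sigma^2 * sum_{i=0..q-k} theta_i * theta_{i+k},
and rho(k) = gamma(k) / gamma(0). Sigma^2 cancels.
  numerator   = (1)*(-0.286) + (0.679)*(-0.083) = -0.342357.
  denominator = (1)^2 + (0.679)^2 + (-0.286)^2 + (-0.083)^2 = 1.549726.
  rho(2) = -0.342357 / 1.549726 = -0.2209.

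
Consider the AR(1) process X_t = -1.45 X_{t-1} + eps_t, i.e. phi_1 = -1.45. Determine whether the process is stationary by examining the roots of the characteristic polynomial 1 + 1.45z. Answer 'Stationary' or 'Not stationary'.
\text{Not stationary}

The AR(p) characteristic polynomial is P(z) = 1 + 1.45z.
Stationarity requires all roots to lie outside the unit circle, i.e. |z| > 1 for every root.
This is linear in z: 1 + (1.45) z = 0  =>  z = -1/(1.45) = -0.689655,  |z| = 0.689655.
Moduli of all roots: 0.6897.
All moduli strictly greater than 1? No.
Verdict: Not stationary.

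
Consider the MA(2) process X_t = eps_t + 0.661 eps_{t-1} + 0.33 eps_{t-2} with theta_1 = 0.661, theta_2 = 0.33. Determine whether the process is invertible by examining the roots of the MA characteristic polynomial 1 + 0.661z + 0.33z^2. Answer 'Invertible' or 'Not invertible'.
\text{Invertible}

The MA(q) characteristic polynomial is P(z) = 1 + 0.661z + 0.33z^2.
Invertibility requires all roots to lie outside the unit circle, i.e. |z| > 1 for every root.
Set 1 + (0.661) z + (0.33) z^2 = 0, i.e. a z^2 + b z + c = 0 with a = 0.33, b = 0.661, c = 1.
Discriminant D = b^2 - 4ac = (0.661)^2 - 4*(0.33)*1 = 0.436921 - (1.32) = -0.883079.
D < 0, so the roots are the complex-conjugate pair z = (-b +/- i sqrt(-D)) / (2a) = -1.0015 +/- 1.4238i.
For a conjugate pair |z|^2 = z * conj(z) = (product of roots) = c/a = 1/(0.33) = 3.030303, so |z| = sqrt(3.030303) = 1.7408 for both roots.
Moduli of all roots: 1.7408, 1.7408.
All moduli strictly greater than 1? Yes.
Verdict: Invertible.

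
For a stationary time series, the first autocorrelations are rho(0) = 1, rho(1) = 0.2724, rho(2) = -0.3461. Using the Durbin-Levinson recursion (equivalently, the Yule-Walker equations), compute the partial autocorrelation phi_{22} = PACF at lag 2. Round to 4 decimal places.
\phi_{22} = -0.4540

The PACF at lag k is phi_{kk}, the last component of the solution
to the Yule-Walker system G_k phi = r_k where
  (G_k)_{ij} = rho(|i - j|), (r_k)_i = rho(i), i,j = 1..k.
Equivalently, Durbin-Levinson gives phi_{kk} iteratively:
  phi_{11} = rho(1)
  phi_{kk} = [rho(k) - sum_{j=1..k-1} phi_{k-1,j} rho(k-j)]
            / [1 - sum_{j=1..k-1} phi_{k-1,j} rho(j)],
  phi_{k,j} = phi_{k-1,j} - phi_{kk} phi_{k-1,k-j},  j = 1..k-1.
Step k = 1:
  phi_11 = rho(1) = 0.2724.
Step k = 2:
  phi_22 = [rho(2) - phi_11 rho(1)] / [1 - phi_11 rho(1)] = [-0.3461 - (0.2724)(0.2724)] / [1 - (0.2724)(0.2724)]
         = -0.42030176 / 0.92579824 = -0.454.
Therefore phi_{22} = -0.4540.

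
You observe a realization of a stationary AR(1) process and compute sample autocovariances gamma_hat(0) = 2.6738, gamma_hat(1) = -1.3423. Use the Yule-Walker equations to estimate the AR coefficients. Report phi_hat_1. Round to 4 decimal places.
\hat\phi_{1} = -0.5020

The Yule-Walker equations for an AR(p) process read, in matrix form,
  Gamma_p phi = r_p,   with   (Gamma_p)_{ij} = gamma(|i - j|),
                       (r_p)_i = gamma(i),   i,j = 1..p.
Substitute the sample gammas (Toeplitz matrix and right-hand side of size 1):
  Gamma_p = [[2.6738]]
  r_p     = [-1.3423]
With p = 1 this is the single equation gamma(0) phi_1 = gamma(1):
  phi_hat_1 = gamma(1) / gamma(0) = -1.3423 / 2.6738 = -0.5020.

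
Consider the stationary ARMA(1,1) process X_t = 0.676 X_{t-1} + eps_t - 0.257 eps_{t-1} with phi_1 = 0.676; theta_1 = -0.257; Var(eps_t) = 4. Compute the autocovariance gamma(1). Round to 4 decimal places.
\gamma(1) = 2.5502

Multiply the model equation by X_{t-k} and take expectations. With theta_0 = psi_0 = 1 and psi_j the MA(infinity) weights, this gives
  gamma(k) - sum_i phi_i gamma(k-i) = c_k,
  c_k = sigma^2 * sum_{j=k..q} theta_j psi_{j-k}   (c_k = 0 for k > q),
using gamma(-m) = gamma(m).
psi-weights needed (psi_j = theta_j + sum_i phi_i psi_{j-i}):
  psi_1 = theta_1 + phi_1 = -0.257 + (0.676) = 0.419
Right-hand sides:
  c_0 = sigma^2 (1 + theta_1 psi_1) = 4 * (1 + (-0.257)(0.419)) = 4 * 0.892317 = 3.569268
  c_1 = sigma^2 theta_1 = 4 * (-0.257) = -1.028
  c_2 = 0
Equations for k = 0 and k = 1 (AR order 1):
  gamma(0) = phi_1 gamma(1) + c_0
  gamma(1) = phi_1 gamma(0) + c_1
Substituting the second into the first: gamma(0) (1 - phi_1^2) = c_0 + phi_1 c_1, so
  gamma(0) = (c_0 + phi_1 c_1) / (1 - phi_1^2) = (3.569268 + (0.676)(-1.028)) / (1 - (0.676)^2) = 2.87434 / 0.543024 = 5.29321.
  gamma(1) = phi_1 gamma(0) + c_1 = (0.676)(5.29321) + (-1.028) = 2.55021.
Therefore gamma(1) = 2.5502 (to 4 decimal places).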